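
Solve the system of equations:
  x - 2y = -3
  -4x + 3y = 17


Using Cramer's rule:
Determinant D = (1)(3) - (-4)(-2) = 3 - 8 = -5
Dx = (-3)(3) - (17)(-2) = -9 + 34 = 25
Dy = (1)(17) - (-4)(-3) = 17 - 12 = 5
x = Dx/D = 25/-5 = -5
y = Dy/D = 5/-5 = -1

x = -5, y = -1


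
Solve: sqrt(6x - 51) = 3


Square both sides: 6x - 51 = 3^2 = 9
6x = 9 + 51 = 60
x = 10
Check: sqrt(6*10 - 51) = sqrt(9) = 3 ✓

x = 10


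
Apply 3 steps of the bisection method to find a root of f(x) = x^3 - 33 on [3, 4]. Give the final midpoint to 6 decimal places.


f(x) = x^3 - 33
f(3) = -6 < 0
f(4) = 31 > 0

Step 1: midpoint = (3.000000 + 4.000000)/2 = 3.500000
  f(3.500000) = 9.875000
  f(mid) > 0, so root is in [3.000000, 3.500000]

Step 2: midpoint = (3.000000 + 3.500000)/2 = 3.250000
  f(3.250000) = 1.328125
  f(mid) > 0, so root is in [3.000000, 3.250000]

Step 3: midpoint = (3.000000 + 3.250000)/2 = 3.125000
  f(3.125000) = -2.482422
  f(mid) < 0, so root is in [3.125000, 3.250000]

midpoint = 3.125000


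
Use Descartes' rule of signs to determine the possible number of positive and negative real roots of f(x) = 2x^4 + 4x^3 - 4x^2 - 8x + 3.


Descartes' rule of signs:

For positive roots, count sign changes in f(x) = 2x^4 + 4x^3 - 4x^2 - 8x + 3:
Signs of coefficients: +, +, -, -, +
Number of sign changes: 2
Possible positive real roots: 2, 0

For negative roots, examine f(-x) = 2x^4 - 4x^3 - 4x^2 + 8x + 3:
Signs of coefficients: +, -, -, +, +
Number of sign changes: 2
Possible negative real roots: 2, 0

Positive roots: 2 or 0; Negative roots: 2 or 0


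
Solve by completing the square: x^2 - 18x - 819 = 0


Start: x^2 - 18x - 819 = 0
Move constant: x^2 - 18x = 819
Half of -18 is -9, squared is 81
Add 81 to both sides: x^2 - 18x + 81 = 900
(x - 9)^2 = 900
x - 9 = ±30
x = 9 + 30 = 39 or x = 9 - 30 = -21

x = -21, x = 39


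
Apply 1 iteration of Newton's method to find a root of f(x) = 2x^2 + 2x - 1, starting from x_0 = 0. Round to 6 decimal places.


Newton's method: x_(n+1) = x_n - f(x_n)/f'(x_n)
f(x) = 2x^2 + 2x - 1
f'(x) = 4x + 2

Iteration 1:
  f(0.000000) = -1.000000
  f'(0.000000) = 2.000000
  x_1 = 0.000000 - (-1.000000)/(2.000000) = 0.500000

x_1 = 0.500000


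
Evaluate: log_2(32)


We need the exponent such that 2^? = 32
2^5 = 32
Therefore log_2(32) = 5

5


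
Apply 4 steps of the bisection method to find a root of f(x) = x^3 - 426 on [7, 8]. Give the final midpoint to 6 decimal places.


f(x) = x^3 - 426
f(7) = -83 < 0
f(8) = 86 > 0

Step 1: midpoint = (7.000000 + 8.000000)/2 = 7.500000
  f(7.500000) = -4.125000
  f(mid) < 0, so root is in [7.500000, 8.000000]

Step 2: midpoint = (7.500000 + 8.000000)/2 = 7.750000
  f(7.750000) = 39.484375
  f(mid) > 0, so root is in [7.500000, 7.750000]

Step 3: midpoint = (7.500000 + 7.750000)/2 = 7.625000
  f(7.625000) = 17.322266
  f(mid) > 0, so root is in [7.500000, 7.625000]

Step 4: midpoint = (7.500000 + 7.625000)/2 = 7.562500
  f(7.562500) = 6.510010
  f(mid) > 0, so root is in [7.500000, 7.562500]

midpoint = 7.562500


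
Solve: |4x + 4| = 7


An absolute value equation |expr| = 7 gives two cases:
Case 1: 4x + 4 = 7
  4x = 3, so x = 3/4
Case 2: 4x + 4 = -7
  4x = -11, so x = -11/4

x = -11/4, x = 3/4


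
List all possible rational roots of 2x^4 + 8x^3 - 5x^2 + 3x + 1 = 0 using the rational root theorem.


Rational root theorem: possible roots are ±p/q where:
  p divides the constant term (1): p ∈ {1}
  q divides the leading coefficient (2): q ∈ {1, 2}

All possible rational roots: -1, -1/2, 1/2, 1

-1, -1/2, 1/2, 1


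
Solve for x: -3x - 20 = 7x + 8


Starting with: -3x - 20 = 7x + 8
Move all x terms to left: (-3 - 7)x = 8 + 20
Simplify: -10x = 28
Divide both sides by -10: x = -14/5

x = -14/5


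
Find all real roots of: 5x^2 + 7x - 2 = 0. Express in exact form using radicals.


Using the quadratic formula: x = (-b ± sqrt(b^2 - 4ac)) / (2a)
Here a = 5, b = 7, c = -2
Discriminant = b^2 - 4ac = 7^2 - 4(5)(-2) = 49 + 40 = 89
Since discriminant = 89 > 0, there are two real roots.
x = (-7 ± sqrt(89)) / 10
Numerically: x ≈ 0.2434 or x ≈ -1.6434

x = (-7 + sqrt(89)) / 10 or x = (-7 - sqrt(89)) / 10


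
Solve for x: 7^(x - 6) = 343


Express both sides with the same base.
343 = 7^3
Since the bases match, equate exponents: x - 6 = 3
So x = 3 - (-6) = 9

x = 9


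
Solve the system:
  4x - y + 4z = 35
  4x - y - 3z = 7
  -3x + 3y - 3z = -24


Using Cramer's rule. Expand each determinant along the first row.
D  = 4*[(-1)*(-3) - (-3)*3] - (-1)*[4*(-3) - (-3)*(-3)] + 4*[4*3 - (-1)*(-3)]
  = 4*(12) - (-1)*(-21) + 4*(9) = 63
Dx = 35*[(-1)*(-3) - (-3)*3] - (-1)*[7*(-3) - (-3)*(-24)] + 4*[7*3 - (-1)*(-24)]
  = 35*(12) - (-1)*(-93) + 4*(-3) = 315
Dy = 4*[7*(-3) - (-3)*(-24)] - 35*[4*(-3) - (-3)*(-3)] + 4*[4*(-24) - 7*(-3)]
  = 4*(-93) - 35*(-21) + 4*(-75) = 63
Dz = 4*[(-1)*(-24) - 7*3] - (-1)*[4*(-24) - 7*(-3)] + 35*[4*3 - (-1)*(-3)]
  = 4*(3) - (-1)*(-75) + 35*(9) = 252
x = Dx/D = 315/63 = 5, y = Dy/D = 63/63 = 1, z = Dz/D = 252/63 = 4
Check eq1: (4)(5) + (-1)(1) + (4)(4) = 35 = 35 ✓
Check eq2: (4)(5) + (-1)(1) + (-3)(4) = 7 = 7 ✓
Check eq3: (-3)(5) + (3)(1) + (-3)(4) = -24 = -24 ✓

x = 5, y = 1, z = 4


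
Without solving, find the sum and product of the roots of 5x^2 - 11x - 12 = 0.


By Vieta's formulas for ax^2 + bx + c = 0:
  Sum of roots = -b/a
  Product of roots = c/a

Here a = 5, b = -11, c = -12
Sum = -(-11)/5 = 11/5
Product = -12/5 = -12/5

Sum = 11/5, Product = -12/5


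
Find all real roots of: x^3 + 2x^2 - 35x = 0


The constant term is 0, so x = 0 is a root. Factor out x:
  x(x^2 + 2x - 35) = 0
Solve the quadratic x^2 + 2x - 35 = 0: discriminant = 2^2 - 4(1)(-35) = 4 + 140 = 144.
sqrt(144) = 12, so x = (-2 ± 12)/2: x = 5 or x = -7.

x = -7, x = 0, x = 5


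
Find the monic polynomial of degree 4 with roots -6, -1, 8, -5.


A monic polynomial with roots -6, -1, 8, -5 is:
p(x) = (x + 6)(x + 1)(x - 8)(x + 5)
After multiplying by (x + 6): x + 6
After multiplying by (x + 1): x^2 + 7x + 6
After multiplying by (x - 8): x^3 - x^2 - 50x - 48
After multiplying by (x + 5): x^4 + 4x^3 - 55x^2 - 298x - 240

x^4 + 4x^3 - 55x^2 - 298x - 240


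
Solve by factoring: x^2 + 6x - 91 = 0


We need two numbers that multiply to -91 and add to 6.
Those numbers are 13 and -7 (since 13 * (-7) = -91 and 13 + (-7) = 6).
So x^2 + 6x - 91 = (x + 13)(x - 7) = 0
Setting each factor to zero: x = -13 or x = 7

x = -13, x = 7


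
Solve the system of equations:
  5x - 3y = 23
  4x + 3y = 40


Using Cramer's rule:
Determinant D = (5)(3) - (4)(-3) = 15 + 12 = 27
Dx = (23)(3) - (40)(-3) = 69 + 120 = 189
Dy = (5)(40) - (4)(23) = 200 - 92 = 108
x = Dx/D = 189/27 = 7
y = Dy/D = 108/27 = 4

x = 7, y = 4


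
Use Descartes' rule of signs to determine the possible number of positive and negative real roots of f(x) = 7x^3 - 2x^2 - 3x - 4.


Descartes' rule of signs:

For positive roots, count sign changes in f(x) = 7x^3 - 2x^2 - 3x - 4:
Signs of coefficients: +, -, -, -
Number of sign changes: 1
Possible positive real roots: 1

For negative roots, examine f(-x) = -7x^3 - 2x^2 + 3x - 4:
Signs of coefficients: -, -, +, -
Number of sign changes: 2
Possible negative real roots: 2, 0

Positive roots: 1; Negative roots: 2 or 0


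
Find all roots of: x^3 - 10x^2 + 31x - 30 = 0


Let p(x) = x^3 - 10x^2 + 31x - 30. By the rational root theorem (leading coefficient 1), any rational root is an integer divisor of 30: try ±1, ±2, ... in turn.
Test x = 1: value = -8 ≠ 0.
Test x = -1: value = -72 ≠ 0.
Test x = 2: value = 0 ✓, so (x - 2) is a factor.
Synthetic division by (x - 2): bring down 1; 1(2) - 10 = -8; (-8)(2) + 31 = 15; 15(2) - 30 = 0 → quotient x^2 - 8x + 15, remainder 0.
Solve the quadratic x^2 - 8x + 15 = 0: discriminant = (-8)^2 - 4(1)(15) = 64 - 60 = 4.
sqrt(4) = 2, so x = (8 ± 2)/2: x = 5 or x = 3.
Collecting all roots found:

x = 2, x = 3, x = 5


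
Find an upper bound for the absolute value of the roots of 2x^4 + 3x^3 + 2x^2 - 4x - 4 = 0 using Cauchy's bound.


Cauchy's bound: all roots r satisfy |r| <= 1 + max(|a_i/a_n|) for i = 0,...,n-1
where a_n is the leading coefficient.

Coefficients: [2, 3, 2, -4, -4]
Leading coefficient a_n = 2
Ratios |a_i/a_n|: 3/2, 1, 2, 2
Maximum ratio: 2
Cauchy's bound: |r| <= 1 + 2 = 3

Upper bound = 3


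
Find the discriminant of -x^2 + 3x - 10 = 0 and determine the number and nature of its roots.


For ax^2 + bx + c = 0, discriminant D = b^2 - 4ac
Here a = -1, b = 3, c = -10
D = (3)^2 - 4(-1)(-10) = 9 - 40 = -31

D = -31 < 0
The equation has no real roots (2 complex conjugate roots).

Discriminant = -31, no real roots (2 complex conjugate roots)


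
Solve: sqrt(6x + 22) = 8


Square both sides: 6x + 22 = 8^2 = 64
6x = 64 - 22 = 42
x = 7
Check: sqrt(6*7 + 22) = sqrt(64) = 8 ✓

x = 7


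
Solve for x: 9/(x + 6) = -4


Multiply both sides by (x + 6): 9 = -4(x + 6)
Distribute: 9 = -4x - 24
-4x = 9 + 24 = 33
x = -33/4

x = -33/4


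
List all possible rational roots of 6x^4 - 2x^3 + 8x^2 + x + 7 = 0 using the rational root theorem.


Rational root theorem: possible roots are ±p/q where:
  p divides the constant term (7): p ∈ {1, 7}
  q divides the leading coefficient (6): q ∈ {1, 2, 3, 6}

All possible rational roots: -7, -7/2, -7/3, -7/6, -1, -1/2, -1/3, -1/6, 1/6, 1/3, 1/2, 1, 7/6, 7/3, 7/2, 7

-7, -7/2, -7/3, -7/6, -1, -1/2, -1/3, -1/6, 1/6, 1/3, 1/2, 1, 7/6, 7/3, 7/2, 7


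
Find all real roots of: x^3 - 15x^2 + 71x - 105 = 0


Let p(x) = x^3 - 15x^2 + 71x - 105. By the rational root theorem (leading coefficient 1), any rational root is an integer divisor of 105: try ±1, ±2, ... in turn.
Test x = 1: value = -48 ≠ 0.
Test x = -1: value = -192 ≠ 0.
Test x = 3: value = 0 ✓, so (x - 3) is a factor.
Synthetic division by (x - 3): bring down 1; 1(3) - 15 = -12; (-12)(3) + 71 = 35; 35(3) - 105 = 0 → quotient x^2 - 12x + 35, remainder 0.
Solve the quadratic x^2 - 12x + 35 = 0: discriminant = (-12)^2 - 4(1)(35) = 144 - 140 = 4.
sqrt(4) = 2, so x = (12 ± 2)/2: x = 7 or x = 5.

x = 3, x = 5, x = 7


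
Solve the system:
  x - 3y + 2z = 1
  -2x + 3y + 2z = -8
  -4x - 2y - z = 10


Using Cramer's rule. Expand each determinant along the first row.
D  = 1*[3*(-1) - 2*(-2)] - (-3)*[(-2)*(-1) - 2*(-4)] + 2*[(-2)*(-2) - 3*(-4)]
  = 1*(1) - (-3)*(10) + 2*(16) = 63
Dx = 1*[3*(-1) - 2*(-2)] - (-3)*[(-8)*(-1) - 2*10] + 2*[(-8)*(-2) - 3*10]
  = 1*(1) - (-3)*(-12) + 2*(-14) = -63
Dy = 1*[(-8)*(-1) - 2*10] - 1*[(-2)*(-1) - 2*(-4)] + 2*[(-2)*10 - (-8)*(-4)]
  = 1*(-12) - 1*(10) + 2*(-52) = -126
Dz = 1*[3*10 - (-8)*(-2)] - (-3)*[(-2)*10 - (-8)*(-4)] + 1*[(-2)*(-2) - 3*(-4)]
  = 1*(14) - (-3)*(-52) + 1*(16) = -126
x = Dx/D = -63/63 = -1, y = Dy/D = -126/63 = -2, z = Dz/D = -126/63 = -2
Check eq1: (1)(-1) + (-3)(-2) + (2)(-2) = 1 = 1 ✓
Check eq2: (-2)(-1) + (3)(-2) + (2)(-2) = -8 = -8 ✓
Check eq3: (-4)(-1) + (-2)(-2) + (-1)(-2) = 10 = 10 ✓

x = -1, y = -2, z = -2


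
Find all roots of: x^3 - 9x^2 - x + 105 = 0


Let p(x) = x^3 - 9x^2 - x + 105. By the rational root theorem (leading coefficient 1), any rational root is an integer divisor of 105: try ±1, ±2, ... in turn.
Test x = 1: value = 96 ≠ 0.
Test x = -1: value = 96 ≠ 0.
Test x = 3: value = 48 ≠ 0.
Test x = -3: value = 0 ✓, so (x + 3) is a factor.
Synthetic division by (x + 3): bring down 1; 1(-3) - 9 = -12; (-12)(-3) - 1 = 35; 35(-3) + 105 = 0 → quotient x^2 - 12x + 35, remainder 0.
Solve the quadratic x^2 - 12x + 35 = 0: discriminant = (-12)^2 - 4(1)(35) = 144 - 140 = 4.
sqrt(4) = 2, so x = (12 ± 2)/2: x = 7 or x = 5.
Collecting all roots found:

x = -3, x = 5, x = 7


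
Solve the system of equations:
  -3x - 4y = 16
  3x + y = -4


Using Cramer's rule:
Determinant D = (-3)(1) - (3)(-4) = -3 + 12 = 9
Dx = (16)(1) - (-4)(-4) = 16 - 16 = 0
Dy = (-3)(-4) - (3)(16) = 12 - 48 = -36
x = Dx/D = 0/9 = 0
y = Dy/D = -36/9 = -4

x = 0, y = -4


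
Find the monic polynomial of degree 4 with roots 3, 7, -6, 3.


A monic polynomial with roots 3, 7, -6, 3 is:
p(x) = (x - 3)(x - 7)(x + 6)(x - 3)
After multiplying by (x - 3): x - 3
After multiplying by (x - 7): x^2 - 10x + 21
After multiplying by (x + 6): x^3 - 4x^2 - 39x + 126
After multiplying by (x - 3): x^4 - 7x^3 - 27x^2 + 243x - 378

x^4 - 7x^3 - 27x^2 + 243x - 378


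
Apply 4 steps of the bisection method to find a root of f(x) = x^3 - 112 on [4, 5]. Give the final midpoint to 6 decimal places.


f(x) = x^3 - 112
f(4) = -48 < 0
f(5) = 13 > 0

Step 1: midpoint = (4.000000 + 5.000000)/2 = 4.500000
  f(4.500000) = -20.875000
  f(mid) < 0, so root is in [4.500000, 5.000000]

Step 2: midpoint = (4.500000 + 5.000000)/2 = 4.750000
  f(4.750000) = -4.828125
  f(mid) < 0, so root is in [4.750000, 5.000000]

Step 3: midpoint = (4.750000 + 5.000000)/2 = 4.875000
  f(4.875000) = 3.857422
  f(mid) > 0, so root is in [4.750000, 4.875000]

Step 4: midpoint = (4.750000 + 4.875000)/2 = 4.812500
  f(4.812500) = -0.541748
  f(mid) < 0, so root is in [4.812500, 4.875000]

midpoint = 4.812500


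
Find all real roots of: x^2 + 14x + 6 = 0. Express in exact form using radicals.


Using the quadratic formula: x = (-b ± sqrt(b^2 - 4ac)) / (2a)
Here a = 1, b = 14, c = 6
Discriminant = b^2 - 4ac = 14^2 - 4(1)(6) = 196 - 24 = 172
Since discriminant = 172 > 0, there are two real roots.
x = (-14 ± 2*sqrt(43)) / 2
Simplifying: x = -7 ± sqrt(43)
Numerically: x ≈ -0.4426 or x ≈ -13.5574

x = -7 + sqrt(43) or x = -7 - sqrt(43)


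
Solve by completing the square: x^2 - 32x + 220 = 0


Start: x^2 - 32x + 220 = 0
Move constant: x^2 - 32x = -220
Half of -32 is -16, squared is 256
Add 256 to both sides: x^2 - 32x + 256 = 36
(x - 16)^2 = 36
x - 16 = ±6
x = 16 + 6 = 22 or x = 16 - 6 = 10

x = 10, x = 22


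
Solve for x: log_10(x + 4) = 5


Convert to exponential form: x + 4 = 10^5 = 100000
x = 100000 - 4 = 99996
Check: log_10(99996 + 4) = log_10(100000) = log_10(100000) = 5 ✓

x = 99996


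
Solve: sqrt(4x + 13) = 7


Square both sides: 4x + 13 = 7^2 = 49
4x = 49 - 13 = 36
x = 9
Check: sqrt(4*9 + 13) = sqrt(49) = 7 ✓

x = 9


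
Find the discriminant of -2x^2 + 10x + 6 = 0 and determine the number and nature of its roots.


For ax^2 + bx + c = 0, discriminant D = b^2 - 4ac
Here a = -2, b = 10, c = 6
D = (10)^2 - 4(-2)(6) = 100 + 48 = 148

D = 148 > 0 but not a perfect square
The equation has 2 distinct real irrational roots.

Discriminant = 148, 2 distinct real irrational roots


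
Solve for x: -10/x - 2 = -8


Subtract -2 from both sides: -10/x = -6
Multiply both sides by x: -10 = -6 * x
Divide by -6: x = 5/3

x = 5/3


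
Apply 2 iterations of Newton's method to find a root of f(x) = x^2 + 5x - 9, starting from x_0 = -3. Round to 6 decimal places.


Newton's method: x_(n+1) = x_n - f(x_n)/f'(x_n)
f(x) = x^2 + 5x - 9
f'(x) = 2x + 5

Iteration 1:
  f(-3.000000) = -15.000000
  f'(-3.000000) = -1.000000
  x_1 = -3.000000 - (-15.000000)/(-1.000000) = -18.000000

Iteration 2:
  f(-18.000000) = 225.000000
  f'(-18.000000) = -31.000000
  x_2 = -18.000000 - (225.000000)/(-31.000000) = -10.741935

x_2 = -10.741935


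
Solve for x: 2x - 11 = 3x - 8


Starting with: 2x - 11 = 3x - 8
Move all x terms to left: (2 - 3)x = -8 + 11
Simplify: -x = 3
Divide both sides by -1: x = -3

x = -3


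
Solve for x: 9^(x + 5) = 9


Express both sides with the same base.
9 = 9^1
Since the bases match, equate exponents: x + 5 = 1
So x = 1 - (5) = -4

x = -4


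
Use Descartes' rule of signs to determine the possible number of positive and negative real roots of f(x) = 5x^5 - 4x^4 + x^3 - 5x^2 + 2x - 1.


Descartes' rule of signs:

For positive roots, count sign changes in f(x) = 5x^5 - 4x^4 + x^3 - 5x^2 + 2x - 1:
Signs of coefficients: +, -, +, -, +, -
Number of sign changes: 5
Possible positive real roots: 5, 3, 1

For negative roots, examine f(-x) = -5x^5 - 4x^4 - x^3 - 5x^2 - 2x - 1:
Signs of coefficients: -, -, -, -, -, -
Number of sign changes: 0
Possible negative real roots: 0

Positive roots: 5 or 3 or 1; Negative roots: 0


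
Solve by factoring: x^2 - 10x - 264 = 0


We need two numbers that multiply to -264 and add to -10.
Those numbers are -22 and 12 (since (-22) * 12 = -264 and (-22) + 12 = -10).
So x^2 - 10x - 264 = (x - 22)(x + 12) = 0
Setting each factor to zero: x = 22 or x = -12

x = -12, x = 22


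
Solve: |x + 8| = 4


An absolute value equation |expr| = 4 gives two cases:
Case 1: x + 8 = 4
  x = -4, so x = -4
Case 2: x + 8 = -4
  x = -12, so x = -12

x = -12, x = -4


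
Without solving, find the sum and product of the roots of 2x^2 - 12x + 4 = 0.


By Vieta's formulas for ax^2 + bx + c = 0:
  Sum of roots = -b/a
  Product of roots = c/a

Here a = 2, b = -12, c = 4
Sum = -(-12)/2 = 6
Product = 4/2 = 2

Sum = 6, Product = 2


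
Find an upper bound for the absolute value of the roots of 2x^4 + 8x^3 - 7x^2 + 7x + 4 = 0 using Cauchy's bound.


Cauchy's bound: all roots r satisfy |r| <= 1 + max(|a_i/a_n|) for i = 0,...,n-1
where a_n is the leading coefficient.

Coefficients: [2, 8, -7, 7, 4]
Leading coefficient a_n = 2
Ratios |a_i/a_n|: 4, 7/2, 7/2, 2
Maximum ratio: 4
Cauchy's bound: |r| <= 1 + 4 = 5

Upper bound = 5


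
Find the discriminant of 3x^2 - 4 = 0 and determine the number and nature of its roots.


For ax^2 + bx + c = 0, discriminant D = b^2 - 4ac
Here a = 3, b = 0, c = -4
D = (0)^2 - 4(3)(-4) = 0 + 48 = 48

D = 48 > 0 but not a perfect square
The equation has 2 distinct real irrational roots.

Discriminant = 48, 2 distinct real irrational roots


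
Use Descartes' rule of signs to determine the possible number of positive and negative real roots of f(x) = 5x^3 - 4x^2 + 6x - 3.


Descartes' rule of signs:

For positive roots, count sign changes in f(x) = 5x^3 - 4x^2 + 6x - 3:
Signs of coefficients: +, -, +, -
Number of sign changes: 3
Possible positive real roots: 3, 1

For negative roots, examine f(-x) = -5x^3 - 4x^2 - 6x - 3:
Signs of coefficients: -, -, -, -
Number of sign changes: 0
Possible negative real roots: 0

Positive roots: 3 or 1; Negative roots: 0


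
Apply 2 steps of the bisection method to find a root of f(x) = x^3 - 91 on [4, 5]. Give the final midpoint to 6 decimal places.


f(x) = x^3 - 91
f(4) = -27 < 0
f(5) = 34 > 0

Step 1: midpoint = (4.000000 + 5.000000)/2 = 4.500000
  f(4.500000) = 0.125000
  f(mid) > 0, so root is in [4.000000, 4.500000]

Step 2: midpoint = (4.000000 + 4.500000)/2 = 4.250000
  f(4.250000) = -14.234375
  f(mid) < 0, so root is in [4.250000, 4.500000]

midpoint = 4.250000


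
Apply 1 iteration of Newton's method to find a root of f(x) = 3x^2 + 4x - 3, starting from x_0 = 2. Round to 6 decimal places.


Newton's method: x_(n+1) = x_n - f(x_n)/f'(x_n)
f(x) = 3x^2 + 4x - 3
f'(x) = 6x + 4

Iteration 1:
  f(2.000000) = 17.000000
  f'(2.000000) = 16.000000
  x_1 = 2.000000 - (17.000000)/(16.000000) = 0.937500

x_1 = 0.937500


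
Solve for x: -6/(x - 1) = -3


Multiply both sides by (x - 1): -6 = -3(x - 1)
Distribute: -6 = -3x + 3
-3x = -6 - 3 = -9
x = 3

x = 3


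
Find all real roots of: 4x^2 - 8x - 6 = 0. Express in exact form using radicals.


Using the quadratic formula: x = (-b ± sqrt(b^2 - 4ac)) / (2a)
Here a = 4, b = -8, c = -6
Discriminant = b^2 - 4ac = (-8)^2 - 4(4)(-6) = 64 + 96 = 160
Since discriminant = 160 > 0, there are two real roots.
x = (8 ± 4*sqrt(10)) / 8
Simplifying: x = (2 ± sqrt(10)) / 2
Numerically: x ≈ 2.5811 or x ≈ -0.5811

x = (2 + sqrt(10)) / 2 or x = (2 - sqrt(10)) / 2


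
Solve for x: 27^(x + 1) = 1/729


Express both sides with the same base.
1/729 = 27^(-2)
Since the bases match, equate exponents: x + 1 = -2
So x = -2 - (1) = -3

x = -3


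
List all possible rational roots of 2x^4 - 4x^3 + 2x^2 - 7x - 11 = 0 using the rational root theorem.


Rational root theorem: possible roots are ±p/q where:
  p divides the constant term (-11): p ∈ {1, 11}
  q divides the leading coefficient (2): q ∈ {1, 2}

All possible rational roots: -11, -11/2, -1, -1/2, 1/2, 1, 11/2, 11

-11, -11/2, -1, -1/2, 1/2, 1, 11/2, 11


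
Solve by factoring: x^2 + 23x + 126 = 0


We need two numbers that multiply to 126 and add to 23.
Those numbers are 14 and 9 (since 14 * 9 = 126 and 14 + 9 = 23).
So x^2 + 23x + 126 = (x + 14)(x + 9) = 0
Setting each factor to zero: x = -14 or x = -9

x = -14, x = -9


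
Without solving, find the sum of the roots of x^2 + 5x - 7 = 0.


By Vieta's formulas for ax^2 + bx + c = 0:
  Sum of roots = -b/a
  Product of roots = c/a

Here a = 1, b = 5, c = -7
Sum = -(5)/1 = -5
Product = -7/1 = -7

Sum = -5


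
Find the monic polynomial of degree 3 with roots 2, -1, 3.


A monic polynomial with roots 2, -1, 3 is:
p(x) = (x - 2)(x + 1)(x - 3)
After multiplying by (x - 2): x - 2
After multiplying by (x + 1): x^2 - x - 2
After multiplying by (x - 3): x^3 - 4x^2 + x + 6

x^3 - 4x^2 + x + 6


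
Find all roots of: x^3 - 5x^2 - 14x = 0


The constant term is 0, so x = 0 is a root. Factor out x:
  x^2 - 5x - 14 = 0
Solve the quadratic x^2 - 5x - 14 = 0: discriminant = (-5)^2 - 4(1)(-14) = 25 + 56 = 81.
sqrt(81) = 9, so x = (5 ± 9)/2: x = 7 or x = -2.
Collecting all roots found:

x = -2, x = 0, x = 7


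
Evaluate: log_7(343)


We need the exponent such that 7^? = 343
7^3 = 343
Therefore log_7(343) = 3

3


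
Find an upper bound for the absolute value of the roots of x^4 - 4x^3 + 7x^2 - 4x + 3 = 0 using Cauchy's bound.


Cauchy's bound: all roots r satisfy |r| <= 1 + max(|a_i/a_n|) for i = 0,...,n-1
where a_n is the leading coefficient.

Coefficients: [1, -4, 7, -4, 3]
Leading coefficient a_n = 1
Ratios |a_i/a_n|: 4, 7, 4, 3
Maximum ratio: 7
Cauchy's bound: |r| <= 1 + 7 = 8

Upper bound = 8


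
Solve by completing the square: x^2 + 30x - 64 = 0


Start: x^2 + 30x - 64 = 0
Move constant: x^2 + 30x = 64
Half of 30 is 15, squared is 225
Add 225 to both sides: x^2 + 30x + 225 = 289
(x + 15)^2 = 289
x + 15 = ±17
x = -15 + 17 = 2 or x = -15 - 17 = -32

x = -32, x = 2


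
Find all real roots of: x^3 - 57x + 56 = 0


Let p(x) = x^3 - 57x + 56. By the rational root theorem (leading coefficient 1), any rational root is an integer divisor of 56: try ±1, ±2, ... in turn.
Test x = 1: value = 0 ✓, so (x - 1) is a factor.
Synthetic division by (x - 1): bring down 1; 1(1) + 0 = 1; 1(1) - 57 = -56; (-56)(1) + 56 = 0 → quotient x^2 + x - 56, remainder 0.
Solve the quadratic x^2 + x - 56 = 0: discriminant = 1^2 - 4(1)(-56) = 1 + 224 = 225.
sqrt(225) = 15, so x = (-1 ± 15)/2: x = 7 or x = -8.

x = -8, x = 1, x = 7


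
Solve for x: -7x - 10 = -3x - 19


Starting with: -7x - 10 = -3x - 19
Move all x terms to left: (-7 + 3)x = -19 + 10
Simplify: -4x = -9
Divide both sides by -4: x = 9/4

x = 9/4


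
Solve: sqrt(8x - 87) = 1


Square both sides: 8x - 87 = 1^2 = 1
8x = 1 + 87 = 88
x = 11
Check: sqrt(8*11 - 87) = sqrt(1) = 1 ✓

x = 11


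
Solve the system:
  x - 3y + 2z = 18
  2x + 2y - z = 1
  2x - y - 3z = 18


Using Cramer's rule. Expand each determinant along the first row.
D  = 1*[2*(-3) - (-1)*(-1)] - (-3)*[2*(-3) - (-1)*2] + 2*[2*(-1) - 2*2]
  = 1*(-7) - (-3)*(-4) + 2*(-6) = -31
Dx = 18*[2*(-3) - (-1)*(-1)] - (-3)*[1*(-3) - (-1)*18] + 2*[1*(-1) - 2*18]
  = 18*(-7) - (-3)*(15) + 2*(-37) = -155
Dy = 1*[1*(-3) - (-1)*18] - 18*[2*(-3) - (-1)*2] + 2*[2*18 - 1*2]
  = 1*(15) - 18*(-4) + 2*(34) = 155
Dz = 1*[2*18 - 1*(-1)] - (-3)*[2*18 - 1*2] + 18*[2*(-1) - 2*2]
  = 1*(37) - (-3)*(34) + 18*(-6) = 31
x = Dx/D = -155/-31 = 5, y = Dy/D = 155/-31 = -5, z = Dz/D = 31/-31 = -1
Check eq1: (1)(5) + (-3)(-5) + (2)(-1) = 18 = 18 ✓
Check eq2: (2)(5) + (2)(-5) + (-1)(-1) = 1 = 1 ✓
Check eq3: (2)(5) + (-1)(-5) + (-3)(-1) = 18 = 18 ✓

x = 5, y = -5, z = -1


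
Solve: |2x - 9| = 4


An absolute value equation |expr| = 4 gives two cases:
Case 1: 2x - 9 = 4
  2x = 13, so x = 13/2
Case 2: 2x - 9 = -4
  2x = 5, so x = 5/2

x = 5/2, x = 13/2


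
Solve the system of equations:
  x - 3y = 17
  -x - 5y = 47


Using Cramer's rule:
Determinant D = (1)(-5) - (-1)(-3) = -5 - 3 = -8
Dx = (17)(-5) - (47)(-3) = -85 + 141 = 56
Dy = (1)(47) - (-1)(17) = 47 + 17 = 64
x = Dx/D = 56/-8 = -7
y = Dy/D = 64/-8 = -8

x = -7, y = -8


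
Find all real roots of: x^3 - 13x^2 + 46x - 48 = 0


Let p(x) = x^3 - 13x^2 + 46x - 48. By the rational root theorem (leading coefficient 1), any rational root is an integer divisor of 48: try ±1, ±2, ... in turn.
Test x = 1: value = -14 ≠ 0.
Test x = -1: value = -108 ≠ 0.
Test x = 2: value = 0 ✓, so (x - 2) is a factor.
Synthetic division by (x - 2): bring down 1; 1(2) - 13 = -11; (-11)(2) + 46 = 24; 24(2) - 48 = 0 → quotient x^2 - 11x + 24, remainder 0.
Solve the quadratic x^2 - 11x + 24 = 0: discriminant = (-11)^2 - 4(1)(24) = 121 - 96 = 25.
sqrt(25) = 5, so x = (11 ± 5)/2: x = 8 or x = 3.

x = 2, x = 3, x = 8


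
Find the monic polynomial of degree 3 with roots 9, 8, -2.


A monic polynomial with roots 9, 8, -2 is:
p(x) = (x - 9)(x - 8)(x + 2)
After multiplying by (x - 9): x - 9
After multiplying by (x - 8): x^2 - 17x + 72
After multiplying by (x + 2): x^3 - 15x^2 + 38x + 144

x^3 - 15x^2 + 38x + 144


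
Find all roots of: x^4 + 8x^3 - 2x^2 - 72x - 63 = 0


Let p(x) = x^4 + 8x^3 - 2x^2 - 72x - 63. By the rational root theorem (leading coefficient 1), any rational root is an integer divisor of 63: try ±1, ±2, ... in turn.
Test x = 1: value = -128 ≠ 0.
Test x = -1: value = 0 ✓, so (x + 1) is a factor.
Synthetic division by (x + 1): bring down 1; 1(-1) + 8 = 7; 7(-1) - 2 = -9; (-9)(-1) - 72 = -63; (-63)(-1) - 63 = 0 → quotient x^3 + 7x^2 - 9x - 63, remainder 0.
Continue with the quotient x^3 + 7x^2 - 9x - 63 (candidates must divide 63; re-test x = -1 first in case it repeats).
Test x = -1: value = -48 ≠ 0.
Test x = 3: value = 0 ✓, so (x - 3) is a factor.
Synthetic division by (x - 3): bring down 1; 1(3) + 7 = 10; 10(3) - 9 = 21; 21(3) - 63 = 0 → quotient x^2 + 10x + 21, remainder 0.
Solve the quadratic x^2 + 10x + 21 = 0: discriminant = 10^2 - 4(1)(21) = 100 - 84 = 16.
sqrt(16) = 4, so x = (-10 ± 4)/2: x = -3 or x = -7.
Collecting all roots found:

x = -7, x = -3, x = -1, x = 3


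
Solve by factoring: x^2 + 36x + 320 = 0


We need two numbers that multiply to 320 and add to 36.
Those numbers are 20 and 16 (since 20 * 16 = 320 and 20 + 16 = 36).
So x^2 + 36x + 320 = (x + 20)(x + 16) = 0
Setting each factor to zero: x = -20 or x = -16

x = -20, x = -16


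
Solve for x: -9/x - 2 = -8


Subtract -2 from both sides: -9/x = -6
Multiply both sides by x: -9 = -6 * x
Divide by -6: x = 3/2

x = 3/2


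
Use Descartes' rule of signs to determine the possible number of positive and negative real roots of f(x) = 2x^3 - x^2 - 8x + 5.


Descartes' rule of signs:

For positive roots, count sign changes in f(x) = 2x^3 - x^2 - 8x + 5:
Signs of coefficients: +, -, -, +
Number of sign changes: 2
Possible positive real roots: 2, 0

For negative roots, examine f(-x) = -2x^3 - x^2 + 8x + 5:
Signs of coefficients: -, -, +, +
Number of sign changes: 1
Possible negative real roots: 1

Positive roots: 2 or 0; Negative roots: 1


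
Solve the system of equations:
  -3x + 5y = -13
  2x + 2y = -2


Using Cramer's rule:
Determinant D = (-3)(2) - (2)(5) = -6 - 10 = -16
Dx = (-13)(2) - (-2)(5) = -26 + 10 = -16
Dy = (-3)(-2) - (2)(-13) = 6 + 26 = 32
x = Dx/D = -16/-16 = 1
y = Dy/D = 32/-16 = -2

x = 1, y = -2


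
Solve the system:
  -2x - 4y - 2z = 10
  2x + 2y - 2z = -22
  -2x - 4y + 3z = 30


Using Cramer's rule. Expand each determinant along the first row.
D  = (-2)*[2*3 - (-2)*(-4)] - (-4)*[2*3 - (-2)*(-2)] + (-2)*[2*(-4) - 2*(-2)]
  = (-2)*(-2) - (-4)*(2) + (-2)*(-4) = 20
Dx = 10*[2*3 - (-2)*(-4)] - (-4)*[(-22)*3 - (-2)*30] + (-2)*[(-22)*(-4) - 2*30]
  = 10*(-2) - (-4)*(-6) + (-2)*(28) = -100
Dy = (-2)*[(-22)*3 - (-2)*30] - 10*[2*3 - (-2)*(-2)] + (-2)*[2*30 - (-22)*(-2)]
  = (-2)*(-6) - 10*(2) + (-2)*(16) = -40
Dz = (-2)*[2*30 - (-22)*(-4)] - (-4)*[2*30 - (-22)*(-2)] + 10*[2*(-4) - 2*(-2)]
  = (-2)*(-28) - (-4)*(16) + 10*(-4) = 80
x = Dx/D = -100/20 = -5, y = Dy/D = -40/20 = -2, z = Dz/D = 80/20 = 4
Check eq1: (-2)(-5) + (-4)(-2) + (-2)(4) = 10 = 10 ✓
Check eq2: (2)(-5) + (2)(-2) + (-2)(4) = -22 = -22 ✓
Check eq3: (-2)(-5) + (-4)(-2) + (3)(4) = 30 = 30 ✓

x = -5, y = -2, z = 4


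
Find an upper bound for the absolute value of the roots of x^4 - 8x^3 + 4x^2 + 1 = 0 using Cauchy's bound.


Cauchy's bound: all roots r satisfy |r| <= 1 + max(|a_i/a_n|) for i = 0,...,n-1
where a_n is the leading coefficient.

Coefficients: [1, -8, 4, 0, 1]
Leading coefficient a_n = 1
Ratios |a_i/a_n|: 8, 4, 0, 1
Maximum ratio: 8
Cauchy's bound: |r| <= 1 + 8 = 9

Upper bound = 9


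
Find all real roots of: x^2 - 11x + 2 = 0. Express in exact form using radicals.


Using the quadratic formula: x = (-b ± sqrt(b^2 - 4ac)) / (2a)
Here a = 1, b = -11, c = 2
Discriminant = b^2 - 4ac = (-11)^2 - 4(1)(2) = 121 - 8 = 113
Since discriminant = 113 > 0, there are two real roots.
x = (11 ± sqrt(113)) / 2
Numerically: x ≈ 10.8151 or x ≈ 0.1849

x = (11 + sqrt(113)) / 2 or x = (11 - sqrt(113)) / 2


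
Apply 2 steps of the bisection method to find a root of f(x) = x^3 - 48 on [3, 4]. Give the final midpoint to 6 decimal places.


f(x) = x^3 - 48
f(3) = -21 < 0
f(4) = 16 > 0

Step 1: midpoint = (3.000000 + 4.000000)/2 = 3.500000
  f(3.500000) = -5.125000
  f(mid) < 0, so root is in [3.500000, 4.000000]

Step 2: midpoint = (3.500000 + 4.000000)/2 = 3.750000
  f(3.750000) = 4.734375
  f(mid) > 0, so root is in [3.500000, 3.750000]

midpoint = 3.750000


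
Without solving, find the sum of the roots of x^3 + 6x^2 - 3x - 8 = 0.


By Vieta's formulas for x^3 + bx^2 + cx + d = 0:
  r1 + r2 + r3 = -b/a = -6
  r1*r2 + r1*r3 + r2*r3 = c/a = -3
  r1*r2*r3 = -d/a = 8


Sum = -6


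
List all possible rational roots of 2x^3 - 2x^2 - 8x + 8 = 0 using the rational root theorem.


Rational root theorem: possible roots are ±p/q where:
  p divides the constant term (8): p ∈ {1, 2, 4, 8}
  q divides the leading coefficient (2): q ∈ {1, 2}

All possible rational roots: -8, -4, -2, -1, -1/2, 1/2, 1, 2, 4, 8

-8, -4, -2, -1, -1/2, 1/2, 1, 2, 4, 8


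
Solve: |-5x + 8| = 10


An absolute value equation |expr| = 10 gives two cases:
Case 1: -5x + 8 = 10
  -5x = 2, so x = -2/5
Case 2: -5x + 8 = -10
  -5x = -18, so x = 18/5

x = -2/5, x = 18/5


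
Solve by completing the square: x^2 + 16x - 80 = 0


Start: x^2 + 16x - 80 = 0
Move constant: x^2 + 16x = 80
Half of 16 is 8, squared is 64
Add 64 to both sides: x^2 + 16x + 64 = 144
(x + 8)^2 = 144
x + 8 = ±12
x = -8 + 12 = 4 or x = -8 - 12 = -20

x = -20, x = 4


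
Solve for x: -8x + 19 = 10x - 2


Starting with: -8x + 19 = 10x - 2
Move all x terms to left: (-8 - 10)x = -2 - 19
Simplify: -18x = -21
Divide both sides by -18: x = 7/6

x = 7/6


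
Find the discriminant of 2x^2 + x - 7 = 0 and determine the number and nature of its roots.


For ax^2 + bx + c = 0, discriminant D = b^2 - 4ac
Here a = 2, b = 1, c = -7
D = (1)^2 - 4(2)(-7) = 1 + 56 = 57

D = 57 > 0 but not a perfect square
The equation has 2 distinct real irrational roots.

Discriminant = 57, 2 distinct real irrational roots


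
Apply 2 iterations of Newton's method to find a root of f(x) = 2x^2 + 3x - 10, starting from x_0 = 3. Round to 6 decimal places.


Newton's method: x_(n+1) = x_n - f(x_n)/f'(x_n)
f(x) = 2x^2 + 3x - 10
f'(x) = 4x + 3

Iteration 1:
  f(3.000000) = 17.000000
  f'(3.000000) = 15.000000
  x_1 = 3.000000 - (17.000000)/(15.000000) = 1.866667

Iteration 2:
  f(1.866667) = 2.568889
  f'(1.866667) = 10.466667
  x_2 = 1.866667 - (2.568889)/(10.466667) = 1.621231

x_2 = 1.621231


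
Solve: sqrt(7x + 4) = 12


Square both sides: 7x + 4 = 12^2 = 144
7x = 144 - 4 = 140
x = 20
Check: sqrt(7*20 + 4) = sqrt(144) = 12 ✓

x = 20


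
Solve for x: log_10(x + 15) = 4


Convert to exponential form: x + 15 = 10^4 = 10000
x = 10000 - 15 = 9985
Check: log_10(9985 + 15) = log_10(10000) = log_10(10000) = 4 ✓

x = 9985


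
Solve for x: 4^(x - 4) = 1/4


Express both sides with the same base.
1/4 = 4^(-1)
Since the bases match, equate exponents: x - 4 = -1
So x = -1 - (-4) = 3

x = 3


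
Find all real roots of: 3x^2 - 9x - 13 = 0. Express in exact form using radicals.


Using the quadratic formula: x = (-b ± sqrt(b^2 - 4ac)) / (2a)
Here a = 3, b = -9, c = -13
Discriminant = b^2 - 4ac = (-9)^2 - 4(3)(-13) = 81 + 156 = 237
Since discriminant = 237 > 0, there are two real roots.
x = (9 ± sqrt(237)) / 6
Numerically: x ≈ 4.0658 or x ≈ -1.0658

x = (9 + sqrt(237)) / 6 or x = (9 - sqrt(237)) / 6


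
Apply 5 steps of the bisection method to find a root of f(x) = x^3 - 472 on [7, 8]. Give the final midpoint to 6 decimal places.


f(x) = x^3 - 472
f(7) = -129 < 0
f(8) = 40 > 0

Step 1: midpoint = (7.000000 + 8.000000)/2 = 7.500000
  f(7.500000) = -50.125000
  f(mid) < 0, so root is in [7.500000, 8.000000]

Step 2: midpoint = (7.500000 + 8.000000)/2 = 7.750000
  f(7.750000) = -6.515625
  f(mid) < 0, so root is in [7.750000, 8.000000]

Step 3: midpoint = (7.750000 + 8.000000)/2 = 7.875000
  f(7.875000) = 16.373047
  f(mid) > 0, so root is in [7.750000, 7.875000]

Step 4: midpoint = (7.750000 + 7.875000)/2 = 7.812500
  f(7.812500) = 4.837158
  f(mid) > 0, so root is in [7.750000, 7.812500]

Step 5: midpoint = (7.750000 + 7.812500)/2 = 7.781250
  f(7.781250) = -0.862030
  f(mid) < 0, so root is in [7.781250, 7.812500]

midpoint = 7.781250


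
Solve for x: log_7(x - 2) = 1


Convert to exponential form: x - 2 = 7^1 = 7
x = 7 + 2 = 9
Check: log_7(9 - 2) = log_7(7) = log_7(7) = 1 ✓

x = 9


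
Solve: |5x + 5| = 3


An absolute value equation |expr| = 3 gives two cases:
Case 1: 5x + 5 = 3
  5x = -2, so x = -2/5
Case 2: 5x + 5 = -3
  5x = -8, so x = -8/5

x = -8/5, x = -2/5


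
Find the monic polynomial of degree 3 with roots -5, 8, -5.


A monic polynomial with roots -5, 8, -5 is:
p(x) = (x + 5)(x - 8)(x + 5)
After multiplying by (x + 5): x + 5
After multiplying by (x - 8): x^2 - 3x - 40
After multiplying by (x + 5): x^3 + 2x^2 - 55x - 200

x^3 + 2x^2 - 55x - 200


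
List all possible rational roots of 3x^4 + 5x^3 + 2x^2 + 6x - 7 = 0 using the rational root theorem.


Rational root theorem: possible roots are ±p/q where:
  p divides the constant term (-7): p ∈ {1, 7}
  q divides the leading coefficient (3): q ∈ {1, 3}

All possible rational roots: -7, -7/3, -1, -1/3, 1/3, 1, 7/3, 7

-7, -7/3, -1, -1/3, 1/3, 1, 7/3, 7


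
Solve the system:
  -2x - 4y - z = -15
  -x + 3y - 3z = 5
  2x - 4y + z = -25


Using Cramer's rule. Expand each determinant along the first row.
D  = (-2)*[3*1 - (-3)*(-4)] - (-4)*[(-1)*1 - (-3)*2] + (-1)*[(-1)*(-4) - 3*2]
  = (-2)*(-9) - (-4)*(5) + (-1)*(-2) = 40
Dx = (-15)*[3*1 - (-3)*(-4)] - (-4)*[5*1 - (-3)*(-25)] + (-1)*[5*(-4) - 3*(-25)]
  = (-15)*(-9) - (-4)*(-70) + (-1)*(55) = -200
Dy = (-2)*[5*1 - (-3)*(-25)] - (-15)*[(-1)*1 - (-3)*2] + (-1)*[(-1)*(-25) - 5*2]
  = (-2)*(-70) - (-15)*(5) + (-1)*(15) = 200
Dz = (-2)*[3*(-25) - 5*(-4)] - (-4)*[(-1)*(-25) - 5*2] + (-15)*[(-1)*(-4) - 3*2]
  = (-2)*(-55) - (-4)*(15) + (-15)*(-2) = 200
x = Dx/D = -200/40 = -5, y = Dy/D = 200/40 = 5, z = Dz/D = 200/40 = 5
Check eq1: (-2)(-5) + (-4)(5) + (-1)(5) = -15 = -15 ✓
Check eq2: (-1)(-5) + (3)(5) + (-3)(5) = 5 = 5 ✓
Check eq3: (2)(-5) + (-4)(5) + (1)(5) = -25 = -25 ✓

x = -5, y = 5, z = 5


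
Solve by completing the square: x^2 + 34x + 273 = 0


Start: x^2 + 34x + 273 = 0
Move constant: x^2 + 34x = -273
Half of 34 is 17, squared is 289
Add 289 to both sides: x^2 + 34x + 289 = 16
(x + 17)^2 = 16
x + 17 = ±4
x = -17 + 4 = -13 or x = -17 - 4 = -21

x = -21, x = -13


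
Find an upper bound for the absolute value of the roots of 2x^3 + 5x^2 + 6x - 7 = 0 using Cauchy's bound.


Cauchy's bound: all roots r satisfy |r| <= 1 + max(|a_i/a_n|) for i = 0,...,n-1
where a_n is the leading coefficient.

Coefficients: [2, 5, 6, -7]
Leading coefficient a_n = 2
Ratios |a_i/a_n|: 5/2, 3, 7/2
Maximum ratio: 7/2
Cauchy's bound: |r| <= 1 + 7/2 = 9/2

Upper bound = 9/2


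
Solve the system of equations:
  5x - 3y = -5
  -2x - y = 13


Using Cramer's rule:
Determinant D = (5)(-1) - (-2)(-3) = -5 - 6 = -11
Dx = (-5)(-1) - (13)(-3) = 5 + 39 = 44
Dy = (5)(13) - (-2)(-5) = 65 - 10 = 55
x = Dx/D = 44/-11 = -4
y = Dy/D = 55/-11 = -5

x = -4, y = -5


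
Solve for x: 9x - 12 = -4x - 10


Starting with: 9x - 12 = -4x - 10
Move all x terms to left: (9 + 4)x = -10 + 12
Simplify: 13x = 2
Divide both sides by 13: x = 2/13

x = 2/13


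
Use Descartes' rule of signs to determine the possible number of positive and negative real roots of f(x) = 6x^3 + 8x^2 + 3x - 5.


Descartes' rule of signs:

For positive roots, count sign changes in f(x) = 6x^3 + 8x^2 + 3x - 5:
Signs of coefficients: +, +, +, -
Number of sign changes: 1
Possible positive real roots: 1

For negative roots, examine f(-x) = -6x^3 + 8x^2 - 3x - 5:
Signs of coefficients: -, +, -, -
Number of sign changes: 2
Possible negative real roots: 2, 0

Positive roots: 1; Negative roots: 2 or 0


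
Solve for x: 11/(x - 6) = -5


Multiply both sides by (x - 6): 11 = -5(x - 6)
Distribute: 11 = -5x + 30
-5x = 11 - 30 = -19
x = 19/5

x = 19/5


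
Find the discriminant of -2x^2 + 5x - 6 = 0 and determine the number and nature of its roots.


For ax^2 + bx + c = 0, discriminant D = b^2 - 4ac
Here a = -2, b = 5, c = -6
D = (5)^2 - 4(-2)(-6) = 25 - 48 = -23

D = -23 < 0
The equation has no real roots (2 complex conjugate roots).

Discriminant = -23, no real roots (2 complex conjugate roots)


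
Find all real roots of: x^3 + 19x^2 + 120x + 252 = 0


Let p(x) = x^3 + 19x^2 + 120x + 252. By the rational root theorem (leading coefficient 1), any rational root is an integer divisor of 252: try ±1, ±2, ... in turn.
Test x = 1: value = 392 ≠ 0.
Test x = -1: value = 150 ≠ 0.
Test x = 2: value = 576 ≠ 0.
Test x = -2: value = 80 ≠ 0.
Test x = 3: value = 810 ≠ 0.
Test x = -3: value = 36 ≠ 0.
Test x = 4: value = 1100 ≠ 0.
Test x = -4: value = 12 ≠ 0.
Test x = 6: value = 1872 ≠ 0.
Test x = -6: value = 0 ✓, so (x + 6) is a factor.
Synthetic division by (x + 6): bring down 1; 1(-6) + 19 = 13; 13(-6) + 120 = 42; 42(-6) + 252 = 0 → quotient x^2 + 13x + 42, remainder 0.
Solve the quadratic x^2 + 13x + 42 = 0: discriminant = 13^2 - 4(1)(42) = 169 - 168 = 1.
sqrt(1) = 1, so x = (-13 ± 1)/2: x = -6 or x = -7.

x = -7, x = -6 (multiplicity 2)


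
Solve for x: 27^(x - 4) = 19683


Express both sides with the same base.
19683 = 27^3
Since the bases match, equate exponents: x - 4 = 3
So x = 3 - (-4) = 7

x = 7


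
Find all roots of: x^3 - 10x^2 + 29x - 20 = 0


Let p(x) = x^3 - 10x^2 + 29x - 20. By the rational root theorem (leading coefficient 1), any rational root is an integer divisor of 20: try ±1, ±2, ... in turn.
Test x = 1: value = 0 ✓, so (x - 1) is a factor.
Synthetic division by (x - 1): bring down 1; 1(1) - 10 = -9; (-9)(1) + 29 = 20; 20(1) - 20 = 0 → quotient x^2 - 9x + 20, remainder 0.
Solve the quadratic x^2 - 9x + 20 = 0: discriminant = (-9)^2 - 4(1)(20) = 81 - 80 = 1.
sqrt(1) = 1, so x = (9 ± 1)/2: x = 5 or x = 4.
Collecting all roots found:

x = 1, x = 4, x = 5


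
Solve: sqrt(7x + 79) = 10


Square both sides: 7x + 79 = 10^2 = 100
7x = 100 - 79 = 21
x = 3
Check: sqrt(7*3 + 79) = sqrt(100) = 10 ✓

x = 3


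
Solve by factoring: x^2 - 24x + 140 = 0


We need two numbers that multiply to 140 and add to -24.
Those numbers are -10 and -14 (since (-10) * (-14) = 140 and (-10) + (-14) = -24).
So x^2 - 24x + 140 = (x - 10)(x - 14) = 0
Setting each factor to zero: x = 10 or x = 14

x = 10, x = 14


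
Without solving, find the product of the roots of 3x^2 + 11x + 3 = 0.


By Vieta's formulas for ax^2 + bx + c = 0:
  Sum of roots = -b/a
  Product of roots = c/a

Here a = 3, b = 11, c = 3
Sum = -(11)/3 = -11/3
Product = 3/3 = 1

Product = 1


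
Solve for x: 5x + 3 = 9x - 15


Starting with: 5x + 3 = 9x - 15
Move all x terms to left: (5 - 9)x = -15 - 3
Simplify: -4x = -18
Divide both sides by -4: x = 9/2

x = 9/2
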